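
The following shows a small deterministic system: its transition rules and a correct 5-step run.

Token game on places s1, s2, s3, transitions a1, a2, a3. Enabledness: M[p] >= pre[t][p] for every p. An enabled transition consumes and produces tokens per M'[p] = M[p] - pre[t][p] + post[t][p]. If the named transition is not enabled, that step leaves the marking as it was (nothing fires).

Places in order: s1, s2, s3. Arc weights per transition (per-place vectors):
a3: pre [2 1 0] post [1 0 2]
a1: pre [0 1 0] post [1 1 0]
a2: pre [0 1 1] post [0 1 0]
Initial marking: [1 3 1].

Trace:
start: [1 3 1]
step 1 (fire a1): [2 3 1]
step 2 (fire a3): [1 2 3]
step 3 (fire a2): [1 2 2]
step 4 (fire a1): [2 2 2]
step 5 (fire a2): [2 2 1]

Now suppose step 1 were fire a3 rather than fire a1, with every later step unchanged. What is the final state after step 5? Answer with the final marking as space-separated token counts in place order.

2 3 0

(re-executing from step 1 with the substitution; state before step 1: [1 3 1])
step 1 (fire a3): [1 3 1]
step 2 (fire a3): [1 3 1]
step 3 (fire a2): [1 3 0]
step 4 (fire a1): [2 3 0]
step 5 (fire a2): [2 3 0]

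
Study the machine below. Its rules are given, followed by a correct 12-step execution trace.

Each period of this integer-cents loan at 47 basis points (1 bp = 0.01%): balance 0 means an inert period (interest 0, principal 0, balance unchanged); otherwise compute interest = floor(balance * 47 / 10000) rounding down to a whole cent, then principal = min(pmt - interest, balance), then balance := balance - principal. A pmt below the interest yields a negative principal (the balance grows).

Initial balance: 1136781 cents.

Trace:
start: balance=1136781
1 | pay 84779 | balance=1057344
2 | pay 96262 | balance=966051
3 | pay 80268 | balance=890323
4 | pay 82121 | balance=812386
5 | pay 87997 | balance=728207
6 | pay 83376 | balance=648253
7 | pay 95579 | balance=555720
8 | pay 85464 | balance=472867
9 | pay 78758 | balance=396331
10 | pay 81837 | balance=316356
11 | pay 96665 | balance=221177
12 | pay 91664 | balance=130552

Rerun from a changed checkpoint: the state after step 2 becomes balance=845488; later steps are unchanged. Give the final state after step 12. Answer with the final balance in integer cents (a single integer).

4202

state after step 2 := balance=845488
3 | pay 80268 | balance=769193
4 | pay 82121 | balance=690687
5 | pay 87997 | balance=605936
6 | pay 83376 | balance=525407
7 | pay 95579 | balance=432297
8 | pay 85464 | balance=348864
9 | pay 78758 | balance=271745
10 | pay 81837 | balance=191185
11 | pay 96665 | balance=95418
12 | pay 91664 | balance=4202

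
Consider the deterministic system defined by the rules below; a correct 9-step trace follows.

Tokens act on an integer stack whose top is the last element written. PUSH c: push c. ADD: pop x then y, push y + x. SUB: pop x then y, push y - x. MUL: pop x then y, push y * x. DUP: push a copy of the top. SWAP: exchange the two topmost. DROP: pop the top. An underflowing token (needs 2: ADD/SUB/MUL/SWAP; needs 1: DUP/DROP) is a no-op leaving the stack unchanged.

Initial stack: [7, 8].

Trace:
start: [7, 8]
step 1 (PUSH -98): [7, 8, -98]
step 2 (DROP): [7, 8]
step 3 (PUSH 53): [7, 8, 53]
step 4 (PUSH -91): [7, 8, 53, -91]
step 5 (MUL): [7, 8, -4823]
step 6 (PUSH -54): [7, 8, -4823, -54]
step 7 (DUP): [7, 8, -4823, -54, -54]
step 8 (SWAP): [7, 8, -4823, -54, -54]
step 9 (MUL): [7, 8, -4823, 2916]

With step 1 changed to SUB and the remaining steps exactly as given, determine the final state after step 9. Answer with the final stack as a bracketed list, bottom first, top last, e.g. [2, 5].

(re-executing from step 1 with the substitution; state before step 1: [7, 8])
step 1 (SUB): [-1]
step 2 (DROP): []
step 3 (PUSH 53): [53]
step 4 (PUSH -91): [53, -91]
step 5 (MUL): [-4823]
step 6 (PUSH -54): [-4823, -54]
step 7 (DUP): [-4823, -54, -54]
step 8 (SWAP): [-4823, -54, -54]
step 9 (MUL): [-4823, 2916]

[-4823, 2916]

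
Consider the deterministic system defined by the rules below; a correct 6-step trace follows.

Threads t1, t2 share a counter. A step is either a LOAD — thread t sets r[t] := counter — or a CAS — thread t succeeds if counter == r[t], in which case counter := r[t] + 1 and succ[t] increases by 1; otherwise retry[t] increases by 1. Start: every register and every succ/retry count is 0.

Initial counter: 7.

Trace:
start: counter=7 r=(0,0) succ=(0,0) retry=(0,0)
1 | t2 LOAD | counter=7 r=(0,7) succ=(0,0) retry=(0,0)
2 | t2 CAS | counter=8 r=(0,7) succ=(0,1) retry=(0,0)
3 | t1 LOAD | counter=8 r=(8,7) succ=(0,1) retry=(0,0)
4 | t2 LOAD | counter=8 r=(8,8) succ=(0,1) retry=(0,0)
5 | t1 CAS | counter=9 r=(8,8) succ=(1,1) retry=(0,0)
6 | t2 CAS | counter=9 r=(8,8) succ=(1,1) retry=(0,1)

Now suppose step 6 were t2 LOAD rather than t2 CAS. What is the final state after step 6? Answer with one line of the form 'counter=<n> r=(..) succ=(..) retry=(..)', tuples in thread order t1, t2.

(re-executing from step 6 with the substitution; state before step 6: counter=9 r=(8,8) succ=(1,1) retry=(0,0))
6 | t2 LOAD | counter=9 r=(8,9) succ=(1,1) retry=(0,0)

counter=9 r=(8,9) succ=(1,1) retry=(0,0)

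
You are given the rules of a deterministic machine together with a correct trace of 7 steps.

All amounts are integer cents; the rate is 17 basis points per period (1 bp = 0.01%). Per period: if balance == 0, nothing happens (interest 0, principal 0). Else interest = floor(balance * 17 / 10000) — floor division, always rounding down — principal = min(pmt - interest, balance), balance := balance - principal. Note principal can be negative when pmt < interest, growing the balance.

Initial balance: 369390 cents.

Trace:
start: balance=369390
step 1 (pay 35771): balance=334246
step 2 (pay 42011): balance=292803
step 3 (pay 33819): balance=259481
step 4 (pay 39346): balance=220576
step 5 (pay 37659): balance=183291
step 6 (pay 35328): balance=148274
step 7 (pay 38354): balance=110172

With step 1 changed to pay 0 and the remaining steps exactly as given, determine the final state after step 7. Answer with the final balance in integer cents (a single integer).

146310

(re-executing from step 1 with the substitution; state before step 1: balance=369390)
step 1 (pay 0): balance=370017
step 2 (pay 42011): balance=328635
step 3 (pay 33819): balance=295374
step 4 (pay 39346): balance=256530
step 5 (pay 37659): balance=219307
step 6 (pay 35328): balance=184351
step 7 (pay 38354): balance=146310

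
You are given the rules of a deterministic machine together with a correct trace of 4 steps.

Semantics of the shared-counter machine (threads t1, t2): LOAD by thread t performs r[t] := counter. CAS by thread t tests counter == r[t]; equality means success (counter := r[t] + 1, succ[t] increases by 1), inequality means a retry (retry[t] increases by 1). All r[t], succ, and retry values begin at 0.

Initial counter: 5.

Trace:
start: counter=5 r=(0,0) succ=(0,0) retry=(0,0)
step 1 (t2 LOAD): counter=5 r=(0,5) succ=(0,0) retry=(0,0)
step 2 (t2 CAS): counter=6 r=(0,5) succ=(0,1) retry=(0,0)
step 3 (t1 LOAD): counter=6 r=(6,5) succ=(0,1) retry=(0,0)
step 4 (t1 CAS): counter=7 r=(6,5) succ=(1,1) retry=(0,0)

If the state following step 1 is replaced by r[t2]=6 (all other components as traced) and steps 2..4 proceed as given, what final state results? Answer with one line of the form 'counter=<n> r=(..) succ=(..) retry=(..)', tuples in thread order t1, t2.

counter=6 r=(5,6) succ=(1,0) retry=(0,1)

state after step 1 := counter=5 r=(0,6) succ=(0,0) retry=(0,0)
step 2 (t2 CAS): counter=5 r=(0,6) succ=(0,0) retry=(0,1)
step 3 (t1 LOAD): counter=5 r=(5,6) succ=(0,0) retry=(0,1)
step 4 (t1 CAS): counter=6 r=(5,6) succ=(1,0) retry=(0,1)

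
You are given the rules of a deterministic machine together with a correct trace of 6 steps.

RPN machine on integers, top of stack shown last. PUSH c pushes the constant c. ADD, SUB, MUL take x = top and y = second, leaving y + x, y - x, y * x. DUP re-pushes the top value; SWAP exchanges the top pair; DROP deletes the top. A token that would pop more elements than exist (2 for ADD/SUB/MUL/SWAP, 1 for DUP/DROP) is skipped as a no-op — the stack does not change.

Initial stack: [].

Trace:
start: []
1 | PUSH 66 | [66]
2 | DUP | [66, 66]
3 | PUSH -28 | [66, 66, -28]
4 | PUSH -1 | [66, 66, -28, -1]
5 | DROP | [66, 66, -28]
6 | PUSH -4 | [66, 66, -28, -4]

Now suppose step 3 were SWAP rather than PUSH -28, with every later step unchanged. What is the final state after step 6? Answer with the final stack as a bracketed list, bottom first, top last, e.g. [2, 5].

[66, 66, -4]

(re-executing from step 3 with the substitution; state before step 3: [66, 66])
3 | SWAP | [66, 66]
4 | PUSH -1 | [66, 66, -1]
5 | DROP | [66, 66]
6 | PUSH -4 | [66, 66, -4]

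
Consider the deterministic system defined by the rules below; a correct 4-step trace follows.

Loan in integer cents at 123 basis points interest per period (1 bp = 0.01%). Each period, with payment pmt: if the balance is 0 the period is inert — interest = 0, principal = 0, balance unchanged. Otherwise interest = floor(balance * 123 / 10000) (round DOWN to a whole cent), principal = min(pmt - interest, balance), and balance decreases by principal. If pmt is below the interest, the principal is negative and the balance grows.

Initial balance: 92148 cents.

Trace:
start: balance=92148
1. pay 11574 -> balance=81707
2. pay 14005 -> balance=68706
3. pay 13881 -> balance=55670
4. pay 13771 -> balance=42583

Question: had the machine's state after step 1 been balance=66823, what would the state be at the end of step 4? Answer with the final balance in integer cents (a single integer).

27143

state after step 1 := balance=66823
2. pay 14005 -> balance=53639
3. pay 13881 -> balance=40417
4. pay 13771 -> balance=27143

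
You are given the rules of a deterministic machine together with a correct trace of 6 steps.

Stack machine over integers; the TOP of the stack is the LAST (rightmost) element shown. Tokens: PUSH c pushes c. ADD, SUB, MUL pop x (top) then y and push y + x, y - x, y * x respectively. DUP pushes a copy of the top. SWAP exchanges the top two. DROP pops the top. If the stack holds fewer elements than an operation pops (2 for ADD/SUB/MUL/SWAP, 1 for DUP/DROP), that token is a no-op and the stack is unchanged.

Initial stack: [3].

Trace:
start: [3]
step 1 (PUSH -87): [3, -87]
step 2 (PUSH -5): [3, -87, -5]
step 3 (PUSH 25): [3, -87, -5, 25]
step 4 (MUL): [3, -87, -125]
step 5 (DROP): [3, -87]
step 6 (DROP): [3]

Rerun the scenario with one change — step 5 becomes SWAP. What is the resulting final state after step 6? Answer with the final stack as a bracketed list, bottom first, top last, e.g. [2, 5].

[3, -125]

(re-executing from step 5 with the substitution; state before step 5: [3, -87, -125])
step 5 (SWAP): [3, -125, -87]
step 6 (DROP): [3, -125]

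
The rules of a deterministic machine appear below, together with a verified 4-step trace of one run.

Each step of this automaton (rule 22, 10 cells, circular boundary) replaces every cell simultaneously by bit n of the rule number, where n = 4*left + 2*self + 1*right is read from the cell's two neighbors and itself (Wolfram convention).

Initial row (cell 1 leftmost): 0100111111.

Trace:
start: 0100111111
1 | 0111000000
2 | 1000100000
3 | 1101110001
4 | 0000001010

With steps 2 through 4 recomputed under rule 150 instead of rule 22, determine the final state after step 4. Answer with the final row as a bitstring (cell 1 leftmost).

(re-executing steps 2..4 under rule 150; state before step 2: 0111000000)
2 | 1010100000
3 | 1010110001
4 | 0010001010

0010001010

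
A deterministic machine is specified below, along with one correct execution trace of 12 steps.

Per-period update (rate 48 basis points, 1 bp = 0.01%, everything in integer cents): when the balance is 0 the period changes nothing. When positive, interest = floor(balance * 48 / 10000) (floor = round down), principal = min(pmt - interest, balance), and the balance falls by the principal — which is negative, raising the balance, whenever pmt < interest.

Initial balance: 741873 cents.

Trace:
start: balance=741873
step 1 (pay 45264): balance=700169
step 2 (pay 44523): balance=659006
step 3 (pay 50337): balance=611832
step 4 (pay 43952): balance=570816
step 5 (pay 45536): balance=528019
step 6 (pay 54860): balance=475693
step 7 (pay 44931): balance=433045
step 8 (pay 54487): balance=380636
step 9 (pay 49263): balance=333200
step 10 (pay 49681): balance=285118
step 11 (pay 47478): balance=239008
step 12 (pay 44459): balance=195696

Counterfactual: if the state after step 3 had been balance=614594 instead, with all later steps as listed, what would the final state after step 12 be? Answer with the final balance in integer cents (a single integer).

198581

state after step 3 := balance=614594
step 4 (pay 43952): balance=573592
step 5 (pay 45536): balance=530809
step 6 (pay 54860): balance=478496
step 7 (pay 44931): balance=435861
step 8 (pay 54487): balance=383466
step 9 (pay 49263): balance=336043
step 10 (pay 49681): balance=287975
step 11 (pay 47478): balance=241879
step 12 (pay 44459): balance=198581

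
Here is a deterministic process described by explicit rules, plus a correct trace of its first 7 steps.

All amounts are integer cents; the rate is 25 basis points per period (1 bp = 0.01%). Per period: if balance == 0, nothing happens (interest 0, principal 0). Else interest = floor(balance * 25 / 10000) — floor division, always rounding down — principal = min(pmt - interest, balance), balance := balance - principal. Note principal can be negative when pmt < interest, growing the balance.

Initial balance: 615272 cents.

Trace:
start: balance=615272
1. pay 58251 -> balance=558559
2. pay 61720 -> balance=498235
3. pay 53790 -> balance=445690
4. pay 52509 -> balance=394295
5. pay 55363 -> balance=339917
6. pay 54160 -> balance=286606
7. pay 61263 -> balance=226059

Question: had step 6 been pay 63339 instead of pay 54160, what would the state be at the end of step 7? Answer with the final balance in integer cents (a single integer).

216857

(re-executing from step 6 with the substitution; state before step 6: balance=339917)
6. pay 63339 -> balance=277427
7. pay 61263 -> balance=216857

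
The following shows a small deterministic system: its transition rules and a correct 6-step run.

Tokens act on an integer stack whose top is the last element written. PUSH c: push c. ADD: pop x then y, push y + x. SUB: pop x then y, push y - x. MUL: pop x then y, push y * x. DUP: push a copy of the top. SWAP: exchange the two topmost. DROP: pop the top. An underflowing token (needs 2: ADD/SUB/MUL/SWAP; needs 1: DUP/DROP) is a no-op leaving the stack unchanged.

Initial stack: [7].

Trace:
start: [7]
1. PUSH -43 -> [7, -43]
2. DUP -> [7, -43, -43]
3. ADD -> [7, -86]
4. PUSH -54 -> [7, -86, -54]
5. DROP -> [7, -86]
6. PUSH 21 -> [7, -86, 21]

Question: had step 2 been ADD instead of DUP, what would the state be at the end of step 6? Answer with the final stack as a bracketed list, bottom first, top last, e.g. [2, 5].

[-36, 21]

(re-executing from step 2 with the substitution; state before step 2: [7, -43])
2. ADD -> [-36]
3. ADD -> [-36]
4. PUSH -54 -> [-36, -54]
5. DROP -> [-36]
6. PUSH 21 -> [-36, 21]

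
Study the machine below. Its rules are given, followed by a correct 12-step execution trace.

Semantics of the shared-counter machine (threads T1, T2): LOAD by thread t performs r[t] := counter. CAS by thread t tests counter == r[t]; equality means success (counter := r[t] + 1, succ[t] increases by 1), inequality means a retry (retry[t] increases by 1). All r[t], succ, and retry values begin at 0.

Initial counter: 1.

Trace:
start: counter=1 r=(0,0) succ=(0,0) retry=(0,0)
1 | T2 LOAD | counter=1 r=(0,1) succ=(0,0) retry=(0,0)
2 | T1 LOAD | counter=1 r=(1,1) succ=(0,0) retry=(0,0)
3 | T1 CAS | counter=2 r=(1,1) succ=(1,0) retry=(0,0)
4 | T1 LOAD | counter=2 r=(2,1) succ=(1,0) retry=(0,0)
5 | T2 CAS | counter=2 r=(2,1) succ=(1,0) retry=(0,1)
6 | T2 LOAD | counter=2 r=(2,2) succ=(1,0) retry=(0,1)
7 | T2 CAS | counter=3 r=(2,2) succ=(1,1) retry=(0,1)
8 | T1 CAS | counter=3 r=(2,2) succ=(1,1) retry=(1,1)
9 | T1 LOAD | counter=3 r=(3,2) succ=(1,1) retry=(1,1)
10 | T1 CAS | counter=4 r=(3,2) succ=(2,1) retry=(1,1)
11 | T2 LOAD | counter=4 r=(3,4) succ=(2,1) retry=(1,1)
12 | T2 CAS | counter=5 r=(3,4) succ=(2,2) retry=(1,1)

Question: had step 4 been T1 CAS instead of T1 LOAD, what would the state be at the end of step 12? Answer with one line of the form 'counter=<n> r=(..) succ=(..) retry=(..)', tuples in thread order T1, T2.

(re-executing from step 4 with the substitution; state before step 4: counter=2 r=(1,1) succ=(1,0) retry=(0,0))
4 | T1 CAS | counter=2 r=(1,1) succ=(1,0) retry=(1,0)
5 | T2 CAS | counter=2 r=(1,1) succ=(1,0) retry=(1,1)
6 | T2 LOAD | counter=2 r=(1,2) succ=(1,0) retry=(1,1)
7 | T2 CAS | counter=3 r=(1,2) succ=(1,1) retry=(1,1)
8 | T1 CAS | counter=3 r=(1,2) succ=(1,1) retry=(2,1)
9 | T1 LOAD | counter=3 r=(3,2) succ=(1,1) retry=(2,1)
10 | T1 CAS | counter=4 r=(3,2) succ=(2,1) retry=(2,1)
11 | T2 LOAD | counter=4 r=(3,4) succ=(2,1) retry=(2,1)
12 | T2 CAS | counter=5 r=(3,4) succ=(2,2) retry=(2,1)

counter=5 r=(3,4) succ=(2,2) retry=(2,1)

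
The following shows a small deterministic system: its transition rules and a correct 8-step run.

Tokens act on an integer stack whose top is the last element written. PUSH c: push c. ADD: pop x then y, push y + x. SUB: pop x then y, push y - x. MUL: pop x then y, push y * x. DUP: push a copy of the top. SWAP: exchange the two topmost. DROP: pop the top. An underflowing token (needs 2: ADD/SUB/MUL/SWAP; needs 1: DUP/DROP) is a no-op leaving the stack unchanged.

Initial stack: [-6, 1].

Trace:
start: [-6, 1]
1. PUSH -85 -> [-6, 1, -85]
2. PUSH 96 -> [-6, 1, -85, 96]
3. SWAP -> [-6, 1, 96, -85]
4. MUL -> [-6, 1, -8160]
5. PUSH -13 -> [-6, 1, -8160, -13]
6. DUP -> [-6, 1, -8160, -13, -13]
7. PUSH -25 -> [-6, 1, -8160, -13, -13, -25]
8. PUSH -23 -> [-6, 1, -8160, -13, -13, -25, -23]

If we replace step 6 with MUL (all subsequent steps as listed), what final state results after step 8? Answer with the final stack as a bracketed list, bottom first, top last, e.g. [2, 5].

(re-executing from step 6 with the substitution; state before step 6: [-6, 1, -8160, -13])
6. MUL -> [-6, 1, 106080]
7. PUSH -25 -> [-6, 1, 106080, -25]
8. PUSH -23 -> [-6, 1, 106080, -25, -23]

[-6, 1, 106080, -25, -23]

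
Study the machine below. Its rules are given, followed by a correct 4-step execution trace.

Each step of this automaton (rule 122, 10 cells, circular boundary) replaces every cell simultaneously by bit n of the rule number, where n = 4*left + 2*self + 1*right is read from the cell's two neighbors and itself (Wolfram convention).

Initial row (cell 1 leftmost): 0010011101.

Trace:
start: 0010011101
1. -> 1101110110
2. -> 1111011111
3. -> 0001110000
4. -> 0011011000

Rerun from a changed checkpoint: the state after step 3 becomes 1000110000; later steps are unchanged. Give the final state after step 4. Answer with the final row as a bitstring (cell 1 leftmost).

state after step 3 := 1000110000
4. -> 0101111001

0101111001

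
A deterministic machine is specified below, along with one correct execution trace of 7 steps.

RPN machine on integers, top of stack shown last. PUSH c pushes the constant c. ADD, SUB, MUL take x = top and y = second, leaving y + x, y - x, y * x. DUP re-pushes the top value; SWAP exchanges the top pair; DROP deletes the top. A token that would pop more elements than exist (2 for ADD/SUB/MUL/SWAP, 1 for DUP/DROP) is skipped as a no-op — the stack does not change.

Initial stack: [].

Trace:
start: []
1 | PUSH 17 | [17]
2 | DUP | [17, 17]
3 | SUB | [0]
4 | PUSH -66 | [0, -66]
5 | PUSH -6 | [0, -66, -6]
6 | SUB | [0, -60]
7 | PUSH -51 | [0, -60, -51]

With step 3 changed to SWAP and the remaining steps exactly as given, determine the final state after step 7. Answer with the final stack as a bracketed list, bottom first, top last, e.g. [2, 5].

(re-executing from step 3 with the substitution; state before step 3: [17, 17])
3 | SWAP | [17, 17]
4 | PUSH -66 | [17, 17, -66]
5 | PUSH -6 | [17, 17, -66, -6]
6 | SUB | [17, 17, -60]
7 | PUSH -51 | [17, 17, -60, -51]

[17, 17, -60, -51]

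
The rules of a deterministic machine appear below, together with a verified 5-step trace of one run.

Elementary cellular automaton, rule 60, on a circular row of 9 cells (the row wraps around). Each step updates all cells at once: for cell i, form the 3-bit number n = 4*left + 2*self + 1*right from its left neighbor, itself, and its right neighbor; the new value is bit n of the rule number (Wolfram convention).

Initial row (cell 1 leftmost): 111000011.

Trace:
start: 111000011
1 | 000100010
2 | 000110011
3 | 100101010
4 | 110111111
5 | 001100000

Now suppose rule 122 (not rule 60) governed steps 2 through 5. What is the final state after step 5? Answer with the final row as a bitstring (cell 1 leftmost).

001101011

(re-executing steps 2..5 under rule 122; state before step 2: 000100010)
2 | 001010101
3 | 110101010
4 | 111010101
5 | 001101011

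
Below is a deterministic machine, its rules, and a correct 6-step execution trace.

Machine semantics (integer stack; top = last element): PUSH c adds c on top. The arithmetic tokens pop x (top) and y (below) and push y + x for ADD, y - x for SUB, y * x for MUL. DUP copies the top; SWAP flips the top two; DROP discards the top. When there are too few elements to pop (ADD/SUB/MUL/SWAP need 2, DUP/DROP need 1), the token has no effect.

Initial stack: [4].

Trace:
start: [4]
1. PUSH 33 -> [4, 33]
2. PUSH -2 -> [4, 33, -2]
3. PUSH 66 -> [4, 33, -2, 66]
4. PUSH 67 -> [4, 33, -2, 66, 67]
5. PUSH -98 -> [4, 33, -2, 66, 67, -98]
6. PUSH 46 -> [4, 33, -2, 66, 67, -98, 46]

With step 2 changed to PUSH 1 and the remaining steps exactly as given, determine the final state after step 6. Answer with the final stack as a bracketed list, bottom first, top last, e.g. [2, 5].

(re-executing from step 2 with the substitution; state before step 2: [4, 33])
2. PUSH 1 -> [4, 33, 1]
3. PUSH 66 -> [4, 33, 1, 66]
4. PUSH 67 -> [4, 33, 1, 66, 67]
5. PUSH -98 -> [4, 33, 1, 66, 67, -98]
6. PUSH 46 -> [4, 33, 1, 66, 67, -98, 46]

[4, 33, 1, 66, 67, -98, 46]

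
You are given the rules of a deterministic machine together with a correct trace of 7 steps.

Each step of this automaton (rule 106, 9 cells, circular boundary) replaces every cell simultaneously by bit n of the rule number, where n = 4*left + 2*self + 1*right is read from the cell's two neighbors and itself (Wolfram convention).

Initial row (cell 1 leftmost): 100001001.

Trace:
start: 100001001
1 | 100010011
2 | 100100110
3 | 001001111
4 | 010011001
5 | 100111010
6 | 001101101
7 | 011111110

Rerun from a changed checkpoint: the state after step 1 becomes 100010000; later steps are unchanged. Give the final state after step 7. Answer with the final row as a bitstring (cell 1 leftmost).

state after step 1 := 100010000
2 | 000100001
3 | 001000010
4 | 010000100
5 | 100001000
6 | 000010001
7 | 000100010

000100010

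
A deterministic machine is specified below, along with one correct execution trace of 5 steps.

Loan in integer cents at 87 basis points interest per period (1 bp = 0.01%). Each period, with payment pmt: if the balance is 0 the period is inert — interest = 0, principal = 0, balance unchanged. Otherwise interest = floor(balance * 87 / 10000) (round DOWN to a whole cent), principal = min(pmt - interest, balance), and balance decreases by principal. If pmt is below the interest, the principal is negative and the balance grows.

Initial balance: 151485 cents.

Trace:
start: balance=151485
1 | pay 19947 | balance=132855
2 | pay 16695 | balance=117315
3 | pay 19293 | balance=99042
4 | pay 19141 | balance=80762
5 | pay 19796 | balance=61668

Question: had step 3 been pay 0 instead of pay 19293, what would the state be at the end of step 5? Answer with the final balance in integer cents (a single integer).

81298

(re-executing from step 3 with the substitution; state before step 3: balance=117315)
3 | pay 0 | balance=118335
4 | pay 19141 | balance=100223
5 | pay 19796 | balance=81298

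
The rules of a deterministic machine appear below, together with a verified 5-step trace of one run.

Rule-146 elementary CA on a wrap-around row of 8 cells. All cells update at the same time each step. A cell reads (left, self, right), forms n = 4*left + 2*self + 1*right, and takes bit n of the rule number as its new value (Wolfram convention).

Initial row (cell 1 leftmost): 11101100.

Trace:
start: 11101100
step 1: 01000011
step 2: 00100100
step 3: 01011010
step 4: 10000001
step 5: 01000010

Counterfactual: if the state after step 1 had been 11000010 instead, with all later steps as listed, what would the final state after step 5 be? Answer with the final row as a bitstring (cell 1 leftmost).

state after step 1 := 11000010
step 2: 00100100
step 3: 01011010
step 4: 10000001
step 5: 01000010

01000010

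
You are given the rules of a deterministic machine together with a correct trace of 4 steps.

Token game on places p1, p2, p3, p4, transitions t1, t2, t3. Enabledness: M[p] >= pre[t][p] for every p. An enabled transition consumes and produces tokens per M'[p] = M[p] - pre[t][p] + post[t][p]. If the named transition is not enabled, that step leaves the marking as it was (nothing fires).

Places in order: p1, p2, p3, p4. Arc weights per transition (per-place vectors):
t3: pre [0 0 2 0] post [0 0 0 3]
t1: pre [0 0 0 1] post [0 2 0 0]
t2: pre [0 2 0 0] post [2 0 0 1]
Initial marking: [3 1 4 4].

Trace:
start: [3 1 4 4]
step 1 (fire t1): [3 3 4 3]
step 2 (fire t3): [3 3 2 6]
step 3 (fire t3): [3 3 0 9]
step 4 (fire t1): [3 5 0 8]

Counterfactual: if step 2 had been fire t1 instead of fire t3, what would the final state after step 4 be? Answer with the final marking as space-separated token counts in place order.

(re-executing from step 2 with the substitution; state before step 2: [3 3 4 3])
step 2 (fire t1): [3 5 4 2]
step 3 (fire t3): [3 5 2 5]
step 4 (fire t1): [3 7 2 4]

3 7 2 4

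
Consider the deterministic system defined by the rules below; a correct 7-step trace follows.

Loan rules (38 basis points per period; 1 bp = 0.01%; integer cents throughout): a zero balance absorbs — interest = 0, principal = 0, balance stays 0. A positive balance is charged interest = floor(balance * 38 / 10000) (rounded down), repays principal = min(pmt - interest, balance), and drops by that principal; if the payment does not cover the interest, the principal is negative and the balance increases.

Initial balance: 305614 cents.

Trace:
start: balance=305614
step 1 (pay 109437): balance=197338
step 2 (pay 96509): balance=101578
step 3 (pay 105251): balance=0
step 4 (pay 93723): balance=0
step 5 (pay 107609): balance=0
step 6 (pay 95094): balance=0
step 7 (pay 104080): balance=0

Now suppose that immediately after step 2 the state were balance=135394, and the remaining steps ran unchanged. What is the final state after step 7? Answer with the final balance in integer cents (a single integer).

0

state after step 2 := balance=135394
step 3 (pay 105251): balance=30657
step 4 (pay 93723): balance=0
step 5 (pay 107609): balance=0
step 6 (pay 95094): balance=0
step 7 (pay 104080): balance=0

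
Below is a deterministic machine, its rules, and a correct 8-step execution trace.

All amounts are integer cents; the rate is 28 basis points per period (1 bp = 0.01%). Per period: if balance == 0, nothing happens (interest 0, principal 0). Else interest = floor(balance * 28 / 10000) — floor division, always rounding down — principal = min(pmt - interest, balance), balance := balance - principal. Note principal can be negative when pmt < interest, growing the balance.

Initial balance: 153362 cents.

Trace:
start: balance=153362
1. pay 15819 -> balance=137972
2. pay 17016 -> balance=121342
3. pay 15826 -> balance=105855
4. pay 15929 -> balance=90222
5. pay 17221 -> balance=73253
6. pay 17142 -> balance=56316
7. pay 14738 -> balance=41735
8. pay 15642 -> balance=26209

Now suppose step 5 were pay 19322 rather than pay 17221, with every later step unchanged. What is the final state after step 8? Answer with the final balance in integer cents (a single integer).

24090

(re-executing from step 5 with the substitution; state before step 5: balance=90222)
5. pay 19322 -> balance=71152
6. pay 17142 -> balance=54209
7. pay 14738 -> balance=39622
8. pay 15642 -> balance=24090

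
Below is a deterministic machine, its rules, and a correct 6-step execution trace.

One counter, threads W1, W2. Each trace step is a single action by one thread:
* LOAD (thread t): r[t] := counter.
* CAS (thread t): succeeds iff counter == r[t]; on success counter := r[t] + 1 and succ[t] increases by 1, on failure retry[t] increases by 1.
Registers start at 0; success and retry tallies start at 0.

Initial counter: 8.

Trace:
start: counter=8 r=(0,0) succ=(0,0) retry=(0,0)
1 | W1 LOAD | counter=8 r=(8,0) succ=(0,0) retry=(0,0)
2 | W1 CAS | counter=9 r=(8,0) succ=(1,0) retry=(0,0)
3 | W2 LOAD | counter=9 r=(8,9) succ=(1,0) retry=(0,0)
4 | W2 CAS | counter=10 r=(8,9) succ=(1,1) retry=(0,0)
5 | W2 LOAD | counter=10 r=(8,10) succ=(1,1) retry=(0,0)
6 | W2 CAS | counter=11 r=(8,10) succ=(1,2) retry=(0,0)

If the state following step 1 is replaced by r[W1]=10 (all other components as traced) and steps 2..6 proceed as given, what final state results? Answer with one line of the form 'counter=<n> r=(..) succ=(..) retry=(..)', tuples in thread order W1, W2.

state after step 1 := counter=8 r=(10,0) succ=(0,0) retry=(0,0)
2 | W1 CAS | counter=8 r=(10,0) succ=(0,0) retry=(1,0)
3 | W2 LOAD | counter=8 r=(10,8) succ=(0,0) retry=(1,0)
4 | W2 CAS | counter=9 r=(10,8) succ=(0,1) retry=(1,0)
5 | W2 LOAD | counter=9 r=(10,9) succ=(0,1) retry=(1,0)
6 | W2 CAS | counter=10 r=(10,9) succ=(0,2) retry=(1,0)

counter=10 r=(10,9) succ=(0,2) retry=(1,0)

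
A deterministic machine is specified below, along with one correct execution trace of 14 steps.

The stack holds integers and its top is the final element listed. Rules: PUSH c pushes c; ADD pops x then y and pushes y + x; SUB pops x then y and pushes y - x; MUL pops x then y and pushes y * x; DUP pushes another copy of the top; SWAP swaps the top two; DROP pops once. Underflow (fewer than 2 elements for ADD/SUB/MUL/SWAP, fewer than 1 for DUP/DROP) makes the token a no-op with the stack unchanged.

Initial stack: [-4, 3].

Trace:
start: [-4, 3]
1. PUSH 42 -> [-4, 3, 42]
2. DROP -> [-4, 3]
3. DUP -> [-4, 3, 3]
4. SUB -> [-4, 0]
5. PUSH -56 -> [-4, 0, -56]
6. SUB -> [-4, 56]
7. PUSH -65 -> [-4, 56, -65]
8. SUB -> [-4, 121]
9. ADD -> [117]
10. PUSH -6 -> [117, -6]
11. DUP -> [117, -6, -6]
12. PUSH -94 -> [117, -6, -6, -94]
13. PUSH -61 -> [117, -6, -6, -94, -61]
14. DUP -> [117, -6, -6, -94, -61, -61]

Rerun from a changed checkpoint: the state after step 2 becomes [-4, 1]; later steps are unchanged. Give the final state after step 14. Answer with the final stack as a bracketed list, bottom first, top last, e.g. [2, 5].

[117, -6, -6, -94, -61, -61]

state after step 2 := [-4, 1]
3. DUP -> [-4, 1, 1]
4. SUB -> [-4, 0]
5. PUSH -56 -> [-4, 0, -56]
6. SUB -> [-4, 56]
7. PUSH -65 -> [-4, 56, -65]
8. SUB -> [-4, 121]
9. ADD -> [117]
10. PUSH -6 -> [117, -6]
11. DUP -> [117, -6, -6]
12. PUSH -94 -> [117, -6, -6, -94]
13. PUSH -61 -> [117, -6, -6, -94, -61]
14. DUP -> [117, -6, -6, -94, -61, -61]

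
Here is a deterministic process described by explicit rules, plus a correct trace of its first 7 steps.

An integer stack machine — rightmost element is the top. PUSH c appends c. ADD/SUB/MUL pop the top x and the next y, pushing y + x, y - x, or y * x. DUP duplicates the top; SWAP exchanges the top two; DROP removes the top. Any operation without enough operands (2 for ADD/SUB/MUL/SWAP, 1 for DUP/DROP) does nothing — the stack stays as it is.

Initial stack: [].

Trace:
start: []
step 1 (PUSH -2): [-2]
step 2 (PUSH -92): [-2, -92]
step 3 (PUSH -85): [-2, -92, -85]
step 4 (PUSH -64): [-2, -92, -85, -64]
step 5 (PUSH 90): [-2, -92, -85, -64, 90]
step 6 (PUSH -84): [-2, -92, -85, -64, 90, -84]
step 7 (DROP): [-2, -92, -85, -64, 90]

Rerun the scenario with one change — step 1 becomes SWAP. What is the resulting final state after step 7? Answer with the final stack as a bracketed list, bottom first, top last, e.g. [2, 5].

(re-executing from step 1 with the substitution; state before step 1: [])
step 1 (SWAP): []
step 2 (PUSH -92): [-92]
step 3 (PUSH -85): [-92, -85]
step 4 (PUSH -64): [-92, -85, -64]
step 5 (PUSH 90): [-92, -85, -64, 90]
step 6 (PUSH -84): [-92, -85, -64, 90, -84]
step 7 (DROP): [-92, -85, -64, 90]

[-92, -85, -64, 90]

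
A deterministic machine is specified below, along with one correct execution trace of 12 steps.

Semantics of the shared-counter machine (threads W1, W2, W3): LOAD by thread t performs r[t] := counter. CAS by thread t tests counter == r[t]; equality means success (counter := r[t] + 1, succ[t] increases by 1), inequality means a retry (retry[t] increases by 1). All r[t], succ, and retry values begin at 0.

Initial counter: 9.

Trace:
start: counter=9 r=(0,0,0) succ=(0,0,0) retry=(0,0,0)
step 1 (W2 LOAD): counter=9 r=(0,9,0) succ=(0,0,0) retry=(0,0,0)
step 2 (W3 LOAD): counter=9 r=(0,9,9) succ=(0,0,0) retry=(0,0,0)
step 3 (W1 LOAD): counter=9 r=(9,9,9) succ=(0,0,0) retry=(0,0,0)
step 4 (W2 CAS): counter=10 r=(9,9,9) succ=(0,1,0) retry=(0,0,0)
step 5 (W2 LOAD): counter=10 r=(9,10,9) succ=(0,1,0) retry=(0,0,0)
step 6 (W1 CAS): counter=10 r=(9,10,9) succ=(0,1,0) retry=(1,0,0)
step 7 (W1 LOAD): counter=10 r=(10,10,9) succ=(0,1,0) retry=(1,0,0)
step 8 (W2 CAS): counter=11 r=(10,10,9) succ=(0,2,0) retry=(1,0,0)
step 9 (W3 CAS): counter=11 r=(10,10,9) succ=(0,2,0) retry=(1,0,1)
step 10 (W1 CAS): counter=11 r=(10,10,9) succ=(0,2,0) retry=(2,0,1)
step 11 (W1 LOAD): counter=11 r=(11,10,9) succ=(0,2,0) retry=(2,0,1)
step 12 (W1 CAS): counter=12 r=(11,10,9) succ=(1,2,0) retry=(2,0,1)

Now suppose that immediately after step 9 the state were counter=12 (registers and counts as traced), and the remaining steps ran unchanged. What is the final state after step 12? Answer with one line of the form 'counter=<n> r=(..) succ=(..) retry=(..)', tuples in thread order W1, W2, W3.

counter=13 r=(12,10,9) succ=(1,2,0) retry=(2,0,1)

state after step 9 := counter=12 r=(10,10,9) succ=(0,2,0) retry=(1,0,1)
step 10 (W1 CAS): counter=12 r=(10,10,9) succ=(0,2,0) retry=(2,0,1)
step 11 (W1 LOAD): counter=12 r=(12,10,9) succ=(0,2,0) retry=(2,0,1)
step 12 (W1 CAS): counter=13 r=(12,10,9) succ=(1,2,0) retry=(2,0,1)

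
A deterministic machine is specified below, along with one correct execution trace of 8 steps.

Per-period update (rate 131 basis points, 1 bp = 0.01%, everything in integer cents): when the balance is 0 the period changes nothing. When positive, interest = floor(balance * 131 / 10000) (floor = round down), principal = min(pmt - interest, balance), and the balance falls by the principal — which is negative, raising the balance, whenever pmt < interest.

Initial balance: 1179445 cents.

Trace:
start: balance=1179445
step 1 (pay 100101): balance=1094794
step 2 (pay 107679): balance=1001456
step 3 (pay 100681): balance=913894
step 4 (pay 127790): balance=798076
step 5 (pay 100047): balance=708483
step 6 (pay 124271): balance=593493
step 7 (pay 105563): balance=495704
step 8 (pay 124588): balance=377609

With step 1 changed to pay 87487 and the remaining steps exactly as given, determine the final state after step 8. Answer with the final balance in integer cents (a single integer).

(re-executing from step 1 with the substitution; state before step 1: balance=1179445)
step 1 (pay 87487): balance=1107408
step 2 (pay 107679): balance=1014236
step 3 (pay 100681): balance=926841
step 4 (pay 127790): balance=811192
step 5 (pay 100047): balance=721771
step 6 (pay 124271): balance=606955
step 7 (pay 105563): balance=509343
step 8 (pay 124588): balance=391427

391427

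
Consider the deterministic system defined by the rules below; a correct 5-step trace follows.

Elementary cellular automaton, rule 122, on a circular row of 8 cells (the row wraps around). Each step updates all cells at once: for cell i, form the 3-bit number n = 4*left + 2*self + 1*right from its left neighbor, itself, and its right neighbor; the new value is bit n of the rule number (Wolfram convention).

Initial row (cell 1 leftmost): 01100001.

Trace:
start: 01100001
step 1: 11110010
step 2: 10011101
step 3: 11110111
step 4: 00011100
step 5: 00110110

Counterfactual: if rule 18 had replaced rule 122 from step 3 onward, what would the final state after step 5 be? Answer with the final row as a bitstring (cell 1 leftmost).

01101001

(re-executing steps 3..5 under rule 18; state before step 3: 10011101)
step 3: 01100000
step 4: 10010000
step 5: 01101001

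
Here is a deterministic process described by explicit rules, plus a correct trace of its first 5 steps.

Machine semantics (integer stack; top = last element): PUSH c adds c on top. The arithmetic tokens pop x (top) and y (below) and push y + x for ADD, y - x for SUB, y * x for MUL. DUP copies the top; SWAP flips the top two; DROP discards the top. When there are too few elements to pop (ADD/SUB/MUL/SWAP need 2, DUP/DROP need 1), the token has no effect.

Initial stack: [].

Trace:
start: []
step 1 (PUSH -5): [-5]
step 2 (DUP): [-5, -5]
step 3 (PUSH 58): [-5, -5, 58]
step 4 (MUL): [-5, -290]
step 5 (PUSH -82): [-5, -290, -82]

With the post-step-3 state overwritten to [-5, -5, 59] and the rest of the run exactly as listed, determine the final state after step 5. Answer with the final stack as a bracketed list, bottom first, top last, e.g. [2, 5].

[-5, -295, -82]

state after step 3 := [-5, -5, 59]
step 4 (MUL): [-5, -295]
step 5 (PUSH -82): [-5, -295, -82]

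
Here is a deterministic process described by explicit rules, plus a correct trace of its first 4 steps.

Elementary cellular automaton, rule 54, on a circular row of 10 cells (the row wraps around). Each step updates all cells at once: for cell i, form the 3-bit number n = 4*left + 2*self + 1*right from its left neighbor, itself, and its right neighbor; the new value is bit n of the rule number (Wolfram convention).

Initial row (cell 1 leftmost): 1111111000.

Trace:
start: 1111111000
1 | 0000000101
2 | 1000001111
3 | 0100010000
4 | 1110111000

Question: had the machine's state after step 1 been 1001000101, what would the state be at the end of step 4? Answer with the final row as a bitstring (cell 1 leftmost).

0100111010

state after step 1 := 1001000101
2 | 0111101110
3 | 1000010001
4 | 0100111010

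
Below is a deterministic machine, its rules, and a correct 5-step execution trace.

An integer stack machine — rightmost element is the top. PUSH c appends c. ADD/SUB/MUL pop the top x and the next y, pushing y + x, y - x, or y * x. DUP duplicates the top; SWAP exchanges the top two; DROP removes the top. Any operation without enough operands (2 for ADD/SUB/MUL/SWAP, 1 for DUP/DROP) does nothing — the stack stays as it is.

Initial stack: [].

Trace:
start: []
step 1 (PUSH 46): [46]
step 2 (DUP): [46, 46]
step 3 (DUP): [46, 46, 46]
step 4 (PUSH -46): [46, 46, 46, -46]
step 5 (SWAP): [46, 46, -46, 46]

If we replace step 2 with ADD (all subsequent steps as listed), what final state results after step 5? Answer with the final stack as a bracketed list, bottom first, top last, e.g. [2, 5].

(re-executing from step 2 with the substitution; state before step 2: [46])
step 2 (ADD): [46]
step 3 (DUP): [46, 46]
step 4 (PUSH -46): [46, 46, -46]
step 5 (SWAP): [46, -46, 46]

[46, -46, 46]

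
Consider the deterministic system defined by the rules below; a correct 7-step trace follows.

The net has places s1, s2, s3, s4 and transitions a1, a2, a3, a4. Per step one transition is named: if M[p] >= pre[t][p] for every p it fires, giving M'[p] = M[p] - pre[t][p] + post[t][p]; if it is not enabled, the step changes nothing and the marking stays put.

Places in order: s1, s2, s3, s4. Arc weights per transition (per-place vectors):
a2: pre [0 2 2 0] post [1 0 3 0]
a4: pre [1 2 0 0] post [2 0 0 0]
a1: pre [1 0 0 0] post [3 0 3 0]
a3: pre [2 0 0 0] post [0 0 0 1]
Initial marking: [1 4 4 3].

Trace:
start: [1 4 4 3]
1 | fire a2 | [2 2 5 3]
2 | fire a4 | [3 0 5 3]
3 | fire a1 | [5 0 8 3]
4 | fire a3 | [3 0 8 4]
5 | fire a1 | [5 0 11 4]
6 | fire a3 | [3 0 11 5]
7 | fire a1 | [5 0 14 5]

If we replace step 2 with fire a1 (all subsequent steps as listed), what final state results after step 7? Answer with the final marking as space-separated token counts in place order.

(re-executing from step 2 with the substitution; state before step 2: [2 2 5 3])
2 | fire a1 | [4 2 8 3]
3 | fire a1 | [6 2 11 3]
4 | fire a3 | [4 2 11 4]
5 | fire a1 | [6 2 14 4]
6 | fire a3 | [4 2 14 5]
7 | fire a1 | [6 2 17 5]

6 2 17 5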